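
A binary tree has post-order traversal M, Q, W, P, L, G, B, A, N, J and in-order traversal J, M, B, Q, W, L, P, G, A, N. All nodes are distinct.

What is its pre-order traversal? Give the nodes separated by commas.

The last element of post-order is the root; it splits in-order into left and right subtrees.
Root J: left subtree has 0 nodes { }, right has 9 {M, B, Q, W, L, P, G, A, N}.
  Root N: left subtree has 8 nodes {M, B, Q, W, L, P, G, A}, right has 0 { }.
    Root A: left subtree has 7 nodes {M, B, Q, W, L, P, G}, right has 0 { }.
      Root B: left subtree has 1 node {M}, right has 5 {Q, W, L, P, G}.
        Root G: left subtree has 4 nodes {Q, W, L, P}, right has 0 { }.
          Root L: left subtree has 2 nodes {Q, W}, right has 1 {P}.
            Root W: left subtree has 1 node {Q}, right has 0 { }.

J, N, A, B, M, G, L, W, Q, P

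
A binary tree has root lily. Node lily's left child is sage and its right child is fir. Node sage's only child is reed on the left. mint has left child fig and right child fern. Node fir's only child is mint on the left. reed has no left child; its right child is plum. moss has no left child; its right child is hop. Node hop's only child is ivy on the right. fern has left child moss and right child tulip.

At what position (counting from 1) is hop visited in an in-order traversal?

8

In-order visits the left subtree, then the node, then the right subtree.
At lily: go left to sage.
  At sage: go left to reed.
    At reed: no left child.
    Visit reed.
    At reed: go right to plum.
      plum is a leaf — visit plum.
  Visit sage.
  At sage: no right child.
Visit lily.
At lily: go right to fir.
  At fir: go left to mint.
    At mint: go left to fig.
      fig is a leaf — visit fig.
    Visit mint.
    At mint: go right to fern.
      At fern: go left to moss.
        At moss: no left child.
        Visit moss.
        At moss: go right to hop.
          At hop: no left child.
          Visit hop.
          At hop: go right to ivy.
            ivy is a leaf — visit ivy.
      Visit fern.
      At fern: go right to tulip.
        tulip is a leaf — visit tulip.
  Visit fir.
  At fir: no right child.
Full in-order sequence: reed, plum, sage, lily, fig, mint, moss, hop, ivy, fern, tulip, fir.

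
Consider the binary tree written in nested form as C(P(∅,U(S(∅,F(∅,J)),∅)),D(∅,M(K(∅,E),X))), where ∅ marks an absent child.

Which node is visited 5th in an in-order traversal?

In-order visits the left subtree, then the node, then the right subtree.
At C: go left to P.
  At P: no left child.
  Visit P.
  At P: go right to U.
    At U: go left to S.
      At S: no left child.
      Visit S.
      At S: go right to F.
        At F: no left child.
        Visit F.
        At F: go right to J.
          J is a leaf — visit J.
    Visit U.
    At U: no right child.
Visit C.
At C: go right to D.
  At D: no left child.
  Visit D.
  At D: go right to M.
    At M: go left to K.
      At K: no left child.
      Visit K.
      At K: go right to E.
        E is a leaf — visit E.
    Visit M.
    At M: go right to X.
      X is a leaf — visit X.
Full in-order sequence: P, S, F, J, U, C, D, K, E, M, X.

U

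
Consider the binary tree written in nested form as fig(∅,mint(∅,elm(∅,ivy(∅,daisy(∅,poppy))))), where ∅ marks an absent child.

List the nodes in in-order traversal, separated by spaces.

In-order visits the left subtree, then the node, then the right subtree.
At fig: no left child.
Visit fig.
At fig: go right to mint.
  At mint: no left child.
  Visit mint.
  At mint: go right to elm.
    At elm: no left child.
    Visit elm.
    At elm: go right to ivy.
      At ivy: no left child.
      Visit ivy.
      At ivy: go right to daisy.
        At daisy: no left child.
        Visit daisy.
        At daisy: go right to poppy.
          poppy is a leaf — visit poppy.

fig mint elm ivy daisy poppy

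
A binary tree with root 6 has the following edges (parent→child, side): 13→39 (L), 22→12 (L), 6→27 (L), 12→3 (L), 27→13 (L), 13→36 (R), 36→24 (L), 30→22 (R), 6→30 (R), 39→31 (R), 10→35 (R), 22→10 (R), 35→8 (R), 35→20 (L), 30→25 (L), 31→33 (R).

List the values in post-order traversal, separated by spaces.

Post-order visits the left subtree, then the right subtree, then the node.
At 6: go left to 27.
  At 27: go left to 13.
    At 13: go left to 39.
      At 39: no left child.
      At 39: go right to 31.
        At 31: no left child.
        At 31: go right to 33.
          33 is a leaf — visit 33.
        Visit 31.
      Visit 39.
    At 13: go right to 36.
      At 36: go left to 24.
        24 is a leaf — visit 24.
      At 36: no right child.
      Visit 36.
    Visit 13.
  At 27: no right child.
  Visit 27.
At 6: go right to 30.
  At 30: go left to 25.
    25 is a leaf — visit 25.
  At 30: go right to 22.
    At 22: go left to 12.
      At 12: go left to 3.
        3 is a leaf — visit 3.
      At 12: no right child.
      Visit 12.
    At 22: go right to 10.
      At 10: no left child.
      At 10: go right to 35.
        At 35: go left to 20.
          20 is a leaf — visit 20.
        At 35: go right to 8.
          8 is a leaf — visit 8.
        Visit 35.
      Visit 10.
    Visit 22.
  Visit 30.
Visit 6.

33 31 39 24 36 13 27 25 3 12 20 8 35 10 22 30 6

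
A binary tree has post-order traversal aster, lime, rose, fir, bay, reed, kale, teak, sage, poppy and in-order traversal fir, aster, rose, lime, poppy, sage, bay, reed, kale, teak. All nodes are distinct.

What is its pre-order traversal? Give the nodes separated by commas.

The last element of post-order is the root; it splits in-order into left and right subtrees.
Root poppy: left subtree has 4 nodes {fir, aster, rose, lime}, right has 5 {sage, bay, reed, kale, teak}.
  Root fir: left subtree has 0 nodes { }, right has 3 {aster, rose, lime}.
    Root rose: left subtree has 1 node {aster}, right has 1 {lime}.
  Root sage: left subtree has 0 nodes { }, right has 4 {bay, reed, kale, teak}.
    Root teak: left subtree has 3 nodes {bay, reed, kale}, right has 0 { }.
      Root kale: left subtree has 2 nodes {bay, reed}, right has 0 { }.
        Root reed: left subtree has 1 node {bay}, right has 0 { }.

poppy, fir, rose, aster, lime, sage, teak, kale, reed, bay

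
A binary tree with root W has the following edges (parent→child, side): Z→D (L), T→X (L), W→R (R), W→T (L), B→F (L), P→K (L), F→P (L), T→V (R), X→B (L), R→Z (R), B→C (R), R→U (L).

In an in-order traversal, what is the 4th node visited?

In-order visits the left subtree, then the node, then the right subtree.
At W: go left to T.
  At T: go left to X.
    At X: go left to B.
      At B: go left to F.
        At F: go left to P.
          At P: go left to K.
            K is a leaf — visit K.
          Visit P.
          At P: no right child.
        Visit F.
        At F: no right child.
      Visit B.
      At B: go right to C.
        C is a leaf — visit C.
    Visit X.
    At X: no right child.
  Visit T.
  At T: go right to V.
    V is a leaf — visit V.
Visit W.
At W: go right to R.
  At R: go left to U.
    U is a leaf — visit U.
  Visit R.
  At R: go right to Z.
    At Z: go left to D.
      D is a leaf — visit D.
    Visit Z.
    At Z: no right child.
Full in-order sequence: K, P, F, B, C, X, T, V, W, U, R, D, Z.

B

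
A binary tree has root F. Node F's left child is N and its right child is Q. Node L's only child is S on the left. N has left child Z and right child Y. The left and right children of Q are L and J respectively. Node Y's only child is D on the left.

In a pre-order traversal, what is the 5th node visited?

Pre-order visits the node, then its left subtree, then its right subtree.
Visit F.
At F: go left to N.
  Visit N.
  At N: go left to Z.
    Z is a leaf — visit Z.
  At N: go right to Y.
    Visit Y.
    At Y: go left to D.
      D is a leaf — visit D.
    At Y: no right child.
At F: go right to Q.
  Visit Q.
  At Q: go left to L.
    Visit L.
    At L: go left to S.
      S is a leaf — visit S.
    At L: no right child.
  At Q: go right to J.
    J is a leaf — visit J.
Full pre-order sequence: F, N, Z, Y, D, Q, L, S, J.

D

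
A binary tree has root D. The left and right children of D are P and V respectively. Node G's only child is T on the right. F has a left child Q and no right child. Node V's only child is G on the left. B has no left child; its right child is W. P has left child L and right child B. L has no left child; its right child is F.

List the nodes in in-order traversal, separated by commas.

L, Q, F, P, B, W, D, G, T, V

In-order visits the left subtree, then the node, then the right subtree.
At D: go left to P.
  At P: go left to L.
    At L: no left child.
    Visit L.
    At L: go right to F.
      At F: go left to Q.
        Q is a leaf — visit Q.
      Visit F.
      At F: no right child.
  Visit P.
  At P: go right to B.
    At B: no left child.
    Visit B.
    At B: go right to W.
      W is a leaf — visit W.
Visit D.
At D: go right to V.
  At V: go left to G.
    At G: no left child.
    Visit G.
    At G: go right to T.
      T is a leaf — visit T.
  Visit V.
  At V: no right child.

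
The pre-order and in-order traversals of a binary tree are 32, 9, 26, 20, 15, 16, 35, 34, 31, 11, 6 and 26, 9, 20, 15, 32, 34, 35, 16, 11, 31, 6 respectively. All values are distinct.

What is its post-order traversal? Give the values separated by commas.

26, 15, 20, 9, 34, 35, 11, 6, 31, 16, 32

The first element of pre-order is the root; it splits in-order into left and right subtrees.
Root 32: left subtree has 4 nodes {26, 9, 20, 15}, right has 6 {34, 35, 16, 11, 31, 6}.
  Root 9: left subtree has 1 node {26}, right has 2 {20, 15}.
    Root 20: left subtree has 0 nodes { }, right has 1 {15}.
  Root 16: left subtree has 2 nodes {34, 35}, right has 3 {11, 31, 6}.
    Root 35: left subtree has 1 node {34}, right has 0 { }.
    Root 31: left subtree has 1 node {11}, right has 1 {6}.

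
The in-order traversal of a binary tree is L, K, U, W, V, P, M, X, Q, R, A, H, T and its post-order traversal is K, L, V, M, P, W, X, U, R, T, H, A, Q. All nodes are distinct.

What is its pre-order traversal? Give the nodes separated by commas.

The last element of post-order is the root; it splits in-order into left and right subtrees.
Root Q: left subtree has 8 nodes {L, K, U, W, V, P, M, X}, right has 4 {R, A, H, T}.
  Root U: left subtree has 2 nodes {L, K}, right has 5 {W, V, P, M, X}.
    Root L: left subtree has 0 nodes { }, right has 1 {K}.
    Root X: left subtree has 4 nodes {W, V, P, M}, right has 0 { }.
      Root W: left subtree has 0 nodes { }, right has 3 {V, P, M}.
        Root P: left subtree has 1 node {V}, right has 1 {M}.
  Root A: left subtree has 1 node {R}, right has 2 {H, T}.
    Root H: left subtree has 0 nodes { }, right has 1 {T}.

Q, U, L, K, X, W, P, V, M, A, R, H, T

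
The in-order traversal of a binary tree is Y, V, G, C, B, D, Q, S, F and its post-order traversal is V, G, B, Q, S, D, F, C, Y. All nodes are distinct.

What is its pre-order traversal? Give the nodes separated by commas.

Y, C, G, V, F, D, B, S, Q

The last element of post-order is the root; it splits in-order into left and right subtrees.
Root Y: left subtree has 0 nodes { }, right has 8 {V, G, C, B, D, Q, S, F}.
  Root C: left subtree has 2 nodes {V, G}, right has 5 {B, D, Q, S, F}.
    Root G: left subtree has 1 node {V}, right has 0 { }.
    Root F: left subtree has 4 nodes {B, D, Q, S}, right has 0 { }.
      Root D: left subtree has 1 node {B}, right has 2 {Q, S}.
        Root S: left subtree has 1 node {Q}, right has 0 { }.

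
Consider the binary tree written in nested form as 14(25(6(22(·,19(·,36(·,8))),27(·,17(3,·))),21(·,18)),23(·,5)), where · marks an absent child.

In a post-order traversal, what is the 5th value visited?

Post-order visits the left subtree, then the right subtree, then the node.
At 14: go left to 25.
  At 25: go left to 6.
    At 6: go left to 22.
      At 22: no left child.
      At 22: go right to 19.
        At 19: no left child.
        At 19: go right to 36.
          At 36: no left child.
          At 36: go right to 8.
            8 is a leaf — visit 8.
          Visit 36.
        Visit 19.
      Visit 22.
    At 6: go right to 27.
      At 27: no left child.
      At 27: go right to 17.
        At 17: go left to 3.
          3 is a leaf — visit 3.
        At 17: no right child.
        Visit 17.
      Visit 27.
    Visit 6.
  At 25: go right to 21.
    At 21: no left child.
    At 21: go right to 18.
      18 is a leaf — visit 18.
    Visit 21.
  Visit 25.
At 14: go right to 23.
  At 23: no left child.
  At 23: go right to 5.
    5 is a leaf — visit 5.
  Visit 23.
Visit 14.
Full post-order sequence: 8, 36, 19, 22, 3, 17, 27, 6, 18, 21, 25, 5, 23, 14.

3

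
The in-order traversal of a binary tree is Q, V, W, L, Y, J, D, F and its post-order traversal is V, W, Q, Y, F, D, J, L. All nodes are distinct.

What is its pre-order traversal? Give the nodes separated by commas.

L, Q, W, V, J, Y, D, F

The last element of post-order is the root; it splits in-order into left and right subtrees.
Root L: left subtree has 3 nodes {Q, V, W}, right has 4 {Y, J, D, F}.
  Root Q: left subtree has 0 nodes { }, right has 2 {V, W}.
    Root W: left subtree has 1 node {V}, right has 0 { }.
  Root J: left subtree has 1 node {Y}, right has 2 {D, F}.
    Root D: left subtree has 0 nodes { }, right has 1 {F}.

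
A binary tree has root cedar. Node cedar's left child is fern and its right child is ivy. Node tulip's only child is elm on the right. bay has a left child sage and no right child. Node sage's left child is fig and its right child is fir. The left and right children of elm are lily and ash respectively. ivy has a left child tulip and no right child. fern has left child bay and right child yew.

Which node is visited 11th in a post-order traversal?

ivy

Post-order visits the left subtree, then the right subtree, then the node.
At cedar: go left to fern.
  At fern: go left to bay.
    At bay: go left to sage.
      At sage: go left to fig.
        fig is a leaf — visit fig.
      At sage: go right to fir.
        fir is a leaf — visit fir.
      Visit sage.
    At bay: no right child.
    Visit bay.
  At fern: go right to yew.
    yew is a leaf — visit yew.
  Visit fern.
At cedar: go right to ivy.
  At ivy: go left to tulip.
    At tulip: no left child.
    At tulip: go right to elm.
      At elm: go left to lily.
        lily is a leaf — visit lily.
      At elm: go right to ash.
        ash is a leaf — visit ash.
      Visit elm.
    Visit tulip.
  At ivy: no right child.
  Visit ivy.
Visit cedar.
Full post-order sequence: fig, fir, sage, bay, yew, fern, lily, ash, elm, tulip, ivy, cedar.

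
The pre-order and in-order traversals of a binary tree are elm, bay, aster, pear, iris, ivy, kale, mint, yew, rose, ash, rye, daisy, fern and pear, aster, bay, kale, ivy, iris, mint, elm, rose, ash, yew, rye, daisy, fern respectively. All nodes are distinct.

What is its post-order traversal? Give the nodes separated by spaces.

The first element of pre-order is the root; it splits in-order into left and right subtrees.
Root elm: left subtree has 7 nodes {pear, aster, bay, kale, ivy, iris, mint}, right has 6 {rose, ash, yew, rye, daisy, fern}.
  Root bay: left subtree has 2 nodes {pear, aster}, right has 4 {kale, ivy, iris, mint}.
    Root aster: left subtree has 1 node {pear}, right has 0 { }.
    Root iris: left subtree has 2 nodes {kale, ivy}, right has 1 {mint}.
      Root ivy: left subtree has 1 node {kale}, right has 0 { }.
  Root yew: left subtree has 2 nodes {rose, ash}, right has 3 {rye, daisy, fern}.
    Root rose: left subtree has 0 nodes { }, right has 1 {ash}.
    Root rye: left subtree has 0 nodes { }, right has 2 {daisy, fern}.
      Root daisy: left subtree has 0 nodes { }, right has 1 {fern}.

pear aster kale ivy mint iris bay ash rose fern daisy rye yew elm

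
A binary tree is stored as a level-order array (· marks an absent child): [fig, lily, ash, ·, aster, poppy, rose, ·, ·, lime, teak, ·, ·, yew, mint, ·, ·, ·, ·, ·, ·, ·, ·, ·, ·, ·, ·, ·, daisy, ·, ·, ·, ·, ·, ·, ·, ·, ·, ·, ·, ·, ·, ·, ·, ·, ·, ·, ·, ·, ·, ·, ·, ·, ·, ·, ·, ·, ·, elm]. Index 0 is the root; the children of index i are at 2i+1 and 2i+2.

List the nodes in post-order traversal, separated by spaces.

lime teak aster lily poppy elm daisy yew mint rose ash fig

Post-order visits the left subtree, then the right subtree, then the node.
At fig: go left to lily.
  At lily: no left child.
  At lily: go right to aster.
    At aster: go left to lime.
      lime is a leaf — visit lime.
    At aster: go right to teak.
      teak is a leaf — visit teak.
    Visit aster.
  Visit lily.
At fig: go right to ash.
  At ash: go left to poppy.
    poppy is a leaf — visit poppy.
  At ash: go right to rose.
    At rose: go left to yew.
      At yew: no left child.
      At yew: go right to daisy.
        At daisy: no left child.
        At daisy: go right to elm.
          elm is a leaf — visit elm.
        Visit daisy.
      Visit yew.
    At rose: go right to mint.
      mint is a leaf — visit mint.
    Visit rose.
  Visit ash.
Visit fig.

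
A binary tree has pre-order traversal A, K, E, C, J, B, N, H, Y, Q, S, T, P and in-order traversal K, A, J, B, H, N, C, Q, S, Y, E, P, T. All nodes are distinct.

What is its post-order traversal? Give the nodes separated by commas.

K, H, N, B, J, S, Q, Y, C, P, T, E, A

The first element of pre-order is the root; it splits in-order into left and right subtrees.
Root A: left subtree has 1 node {K}, right has 11 {J, B, H, N, C, Q, S, Y, E, P, T}.
  Root E: left subtree has 8 nodes {J, B, H, N, C, Q, S, Y}, right has 2 {P, T}.
    Root C: left subtree has 4 nodes {J, B, H, N}, right has 3 {Q, S, Y}.
      Root J: left subtree has 0 nodes { }, right has 3 {B, H, N}.
        Root B: left subtree has 0 nodes { }, right has 2 {H, N}.
          Root N: left subtree has 1 node {H}, right has 0 { }.
      Root Y: left subtree has 2 nodes {Q, S}, right has 0 { }.
        Root Q: left subtree has 0 nodes { }, right has 1 {S}.
    Root T: left subtree has 1 node {P}, right has 0 { }.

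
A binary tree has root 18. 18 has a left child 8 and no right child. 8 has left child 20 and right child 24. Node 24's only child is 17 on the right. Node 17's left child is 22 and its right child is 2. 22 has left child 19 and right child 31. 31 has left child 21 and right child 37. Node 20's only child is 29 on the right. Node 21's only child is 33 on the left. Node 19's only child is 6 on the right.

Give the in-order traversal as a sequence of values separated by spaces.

In-order visits the left subtree, then the node, then the right subtree.
At 18: go left to 8.
  At 8: go left to 20.
    At 20: no left child.
    Visit 20.
    At 20: go right to 29.
      29 is a leaf — visit 29.
  Visit 8.
  At 8: go right to 24.
    At 24: no left child.
    Visit 24.
    At 24: go right to 17.
      At 17: go left to 22.
        At 22: go left to 19.
          At 19: no left child.
          Visit 19.
          At 19: go right to 6.
            6 is a leaf — visit 6.
        Visit 22.
        At 22: go right to 31.
          At 31: go left to 21.
            At 21: go left to 33.
              33 is a leaf — visit 33.
            Visit 21.
            At 21: no right child.
          Visit 31.
          At 31: go right to 37.
            37 is a leaf — visit 37.
      Visit 17.
      At 17: go right to 2.
        2 is a leaf — visit 2.
Visit 18.
At 18: no right child.

20 29 8 24 19 6 22 33 21 31 37 17 2 18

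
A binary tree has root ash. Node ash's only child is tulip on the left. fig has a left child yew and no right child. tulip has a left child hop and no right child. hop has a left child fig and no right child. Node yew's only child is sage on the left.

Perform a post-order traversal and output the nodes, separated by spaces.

sage yew fig hop tulip ash

Post-order visits the left subtree, then the right subtree, then the node.
At ash: go left to tulip.
  At tulip: go left to hop.
    At hop: go left to fig.
      At fig: go left to yew.
        At yew: go left to sage.
          sage is a leaf — visit sage.
        At yew: no right child.
        Visit yew.
      At fig: no right child.
      Visit fig.
    At hop: no right child.
    Visit hop.
  At tulip: no right child.
  Visit tulip.
At ash: no right child.
Visit ash.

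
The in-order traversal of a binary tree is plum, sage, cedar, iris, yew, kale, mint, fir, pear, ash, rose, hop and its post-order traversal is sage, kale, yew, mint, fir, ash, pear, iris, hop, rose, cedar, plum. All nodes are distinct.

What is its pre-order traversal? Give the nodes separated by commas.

The last element of post-order is the root; it splits in-order into left and right subtrees.
Root plum: left subtree has 0 nodes { }, right has 11 {sage, cedar, iris, yew, kale, mint, fir, pear, ash, rose, hop}.
  Root cedar: left subtree has 1 node {sage}, right has 9 {iris, yew, kale, mint, fir, pear, ash, rose, hop}.
    Root rose: left subtree has 7 nodes {iris, yew, kale, mint, fir, pear, ash}, right has 1 {hop}.
      Root iris: left subtree has 0 nodes { }, right has 6 {yew, kale, mint, fir, pear, ash}.
        Root pear: left subtree has 4 nodes {yew, kale, mint, fir}, right has 1 {ash}.
          Root fir: left subtree has 3 nodes {yew, kale, mint}, right has 0 { }.
            Root mint: left subtree has 2 nodes {yew, kale}, right has 0 { }.
              Root yew: left subtree has 0 nodes { }, right has 1 {kale}.

plum, cedar, sage, rose, iris, pear, fir, mint, yew, kale, ash, hop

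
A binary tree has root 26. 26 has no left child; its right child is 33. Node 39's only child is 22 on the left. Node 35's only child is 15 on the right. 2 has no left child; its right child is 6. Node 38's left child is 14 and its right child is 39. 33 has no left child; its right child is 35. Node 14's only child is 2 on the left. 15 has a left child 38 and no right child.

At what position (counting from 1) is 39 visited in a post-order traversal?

5

Post-order visits the left subtree, then the right subtree, then the node.
At 26: no left child.
At 26: go right to 33.
  At 33: no left child.
  At 33: go right to 35.
    At 35: no left child.
    At 35: go right to 15.
      At 15: go left to 38.
        At 38: go left to 14.
          At 14: go left to 2.
            At 2: no left child.
            At 2: go right to 6.
              6 is a leaf — visit 6.
            Visit 2.
          At 14: no right child.
          Visit 14.
        At 38: go right to 39.
          At 39: go left to 22.
            22 is a leaf — visit 22.
          At 39: no right child.
          Visit 39.
        Visit 38.
      At 15: no right child.
      Visit 15.
    Visit 35.
  Visit 33.
Visit 26.
Full post-order sequence: 6, 2, 14, 22, 39, 38, 15, 35, 33, 26.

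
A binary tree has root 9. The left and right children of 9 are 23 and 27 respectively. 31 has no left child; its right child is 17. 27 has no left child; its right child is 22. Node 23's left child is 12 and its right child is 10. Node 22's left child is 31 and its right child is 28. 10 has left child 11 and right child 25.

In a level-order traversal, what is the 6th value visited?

Level-order visits nodes level by level from the root, left to right within each level.
Level 0: 9
Level 1: 23, 27
Level 2: 12, 10, 22
Level 3: 11, 25, 31, 28
Level 4: 17
Full level-order sequence: 9, 23, 27, 12, 10, 22, 11, 25, 31, 28, 17.

22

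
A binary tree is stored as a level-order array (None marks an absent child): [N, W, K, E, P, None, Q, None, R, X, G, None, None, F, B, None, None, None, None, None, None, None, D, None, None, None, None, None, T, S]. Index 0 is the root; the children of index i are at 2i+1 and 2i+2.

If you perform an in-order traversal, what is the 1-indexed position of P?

In-order visits the left subtree, then the node, then the right subtree.
At N: go left to W.
  At W: go left to E.
    At E: no left child.
    Visit E.
    At E: go right to R.
      R is a leaf — visit R.
  Visit W.
  At W: go right to P.
    At P: go left to X.
      X is a leaf — visit X.
    Visit P.
    At P: go right to G.
      At G: no left child.
      Visit G.
      At G: go right to D.
        D is a leaf — visit D.
Visit N.
At N: go right to K.
  At K: no left child.
  Visit K.
  At K: go right to Q.
    At Q: go left to F.
      At F: no left child.
      Visit F.
      At F: go right to T.
        T is a leaf — visit T.
    Visit Q.
    At Q: go right to B.
      At B: go left to S.
        S is a leaf — visit S.
      Visit B.
      At B: no right child.
Full in-order sequence: E, R, W, X, P, G, D, N, K, F, T, Q, S, B.

5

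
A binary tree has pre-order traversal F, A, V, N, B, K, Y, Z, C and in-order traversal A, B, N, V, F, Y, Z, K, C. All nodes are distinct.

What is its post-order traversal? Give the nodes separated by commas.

B, N, V, A, Z, Y, C, K, F

The first element of pre-order is the root; it splits in-order into left and right subtrees.
Root F: left subtree has 4 nodes {A, B, N, V}, right has 4 {Y, Z, K, C}.
  Root A: left subtree has 0 nodes { }, right has 3 {B, N, V}.
    Root V: left subtree has 2 nodes {B, N}, right has 0 { }.
      Root N: left subtree has 1 node {B}, right has 0 { }.
  Root K: left subtree has 2 nodes {Y, Z}, right has 1 {C}.
    Root Y: left subtree has 0 nodes { }, right has 1 {Z}.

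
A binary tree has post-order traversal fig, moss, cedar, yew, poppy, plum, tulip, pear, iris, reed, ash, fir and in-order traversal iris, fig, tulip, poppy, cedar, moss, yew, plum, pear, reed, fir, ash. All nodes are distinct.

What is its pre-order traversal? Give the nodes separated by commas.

fir, reed, iris, pear, tulip, fig, plum, poppy, yew, cedar, moss, ash

The last element of post-order is the root; it splits in-order into left and right subtrees.
Root fir: left subtree has 10 nodes {iris, fig, tulip, poppy, cedar, moss, yew, plum, pear, reed}, right has 1 {ash}.
  Root reed: left subtree has 9 nodes {iris, fig, tulip, poppy, cedar, moss, yew, plum, pear}, right has 0 { }.
    Root iris: left subtree has 0 nodes { }, right has 8 {fig, tulip, poppy, cedar, moss, yew, plum, pear}.
      Root pear: left subtree has 7 nodes {fig, tulip, poppy, cedar, moss, yew, plum}, right has 0 { }.
        Root tulip: left subtree has 1 node {fig}, right has 5 {poppy, cedar, moss, yew, plum}.
          Root plum: left subtree has 4 nodes {poppy, cedar, moss, yew}, right has 0 { }.
            Root poppy: left subtree has 0 nodes { }, right has 3 {cedar, moss, yew}.
              Root yew: left subtree has 2 nodes {cedar, moss}, right has 0 { }.
                Root cedar: left subtree has 0 nodes { }, right has 1 {moss}.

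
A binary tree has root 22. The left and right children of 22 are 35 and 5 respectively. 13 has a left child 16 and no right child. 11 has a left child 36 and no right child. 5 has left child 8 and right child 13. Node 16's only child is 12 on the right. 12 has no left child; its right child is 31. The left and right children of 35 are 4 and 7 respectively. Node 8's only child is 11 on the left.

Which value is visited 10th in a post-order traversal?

13

Post-order visits the left subtree, then the right subtree, then the node.
At 22: go left to 35.
  At 35: go left to 4.
    4 is a leaf — visit 4.
  At 35: go right to 7.
    7 is a leaf — visit 7.
  Visit 35.
At 22: go right to 5.
  At 5: go left to 8.
    At 8: go left to 11.
      At 11: go left to 36.
        36 is a leaf — visit 36.
      At 11: no right child.
      Visit 11.
    At 8: no right child.
    Visit 8.
  At 5: go right to 13.
    At 13: go left to 16.
      At 16: no left child.
      At 16: go right to 12.
        At 12: no left child.
        At 12: go right to 31.
          31 is a leaf — visit 31.
        Visit 12.
      Visit 16.
    At 13: no right child.
    Visit 13.
  Visit 5.
Visit 22.
Full post-order sequence: 4, 7, 35, 36, 11, 8, 31, 12, 16, 13, 5, 22.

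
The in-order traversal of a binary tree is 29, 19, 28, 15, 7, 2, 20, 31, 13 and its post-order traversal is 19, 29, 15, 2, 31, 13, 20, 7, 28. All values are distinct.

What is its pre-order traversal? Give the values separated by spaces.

28 29 19 7 15 20 2 13 31

The last element of post-order is the root; it splits in-order into left and right subtrees.
Root 28: left subtree has 2 nodes {29, 19}, right has 6 {15, 7, 2, 20, 31, 13}.
  Root 29: left subtree has 0 nodes { }, right has 1 {19}.
  Root 7: left subtree has 1 node {15}, right has 4 {2, 20, 31, 13}.
    Root 20: left subtree has 1 node {2}, right has 2 {31, 13}.
      Root 13: left subtree has 1 node {31}, right has 0 { }.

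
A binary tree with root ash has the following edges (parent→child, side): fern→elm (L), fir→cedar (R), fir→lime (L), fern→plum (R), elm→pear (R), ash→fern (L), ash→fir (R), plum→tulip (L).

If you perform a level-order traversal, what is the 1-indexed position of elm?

4

Level-order visits nodes level by level from the root, left to right within each level.
Level 0: ash
Level 1: fern, fir
Level 2: elm, plum, lime, cedar
Level 3: pear, tulip
Full level-order sequence: ash, fern, fir, elm, plum, lime, cedar, pear, tulip.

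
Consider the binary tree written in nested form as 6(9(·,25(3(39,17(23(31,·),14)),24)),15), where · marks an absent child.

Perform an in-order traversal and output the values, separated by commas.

In-order visits the left subtree, then the node, then the right subtree.
At 6: go left to 9.
  At 9: no left child.
  Visit 9.
  At 9: go right to 25.
    At 25: go left to 3.
      At 3: go left to 39.
        39 is a leaf — visit 39.
      Visit 3.
      At 3: go right to 17.
        At 17: go left to 23.
          At 23: go left to 31.
            31 is a leaf — visit 31.
          Visit 23.
          At 23: no right child.
        Visit 17.
        At 17: go right to 14.
          14 is a leaf — visit 14.
    Visit 25.
    At 25: go right to 24.
      24 is a leaf — visit 24.
Visit 6.
At 6: go right to 15.
  15 is a leaf — visit 15.

9, 39, 3, 31, 23, 17, 14, 25, 24, 6, 15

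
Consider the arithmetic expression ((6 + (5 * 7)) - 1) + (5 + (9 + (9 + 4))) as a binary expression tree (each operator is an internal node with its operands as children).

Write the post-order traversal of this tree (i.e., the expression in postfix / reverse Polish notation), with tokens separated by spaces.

Post-order on an expression tree gives postfix notation: for each operator, emit left operand, right operand, then the operator.

6 5 7 * + 1 - 5 9 9 4 + + + +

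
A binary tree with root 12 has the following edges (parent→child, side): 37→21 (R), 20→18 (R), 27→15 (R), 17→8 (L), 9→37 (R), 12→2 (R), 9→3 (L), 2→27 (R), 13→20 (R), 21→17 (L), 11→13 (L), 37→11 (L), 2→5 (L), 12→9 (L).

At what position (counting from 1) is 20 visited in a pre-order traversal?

Pre-order visits the node, then its left subtree, then its right subtree.
Visit 12.
At 12: go left to 9.
  Visit 9.
  At 9: go left to 3.
    3 is a leaf — visit 3.
  At 9: go right to 37.
    Visit 37.
    At 37: go left to 11.
      Visit 11.
      At 11: go left to 13.
        Visit 13.
        At 13: no left child.
        At 13: go right to 20.
          Visit 20.
          At 20: no left child.
          At 20: go right to 18.
            18 is a leaf — visit 18.
      At 11: no right child.
    At 37: go right to 21.
      Visit 21.
      At 21: go left to 17.
        Visit 17.
        At 17: go left to 8.
          8 is a leaf — visit 8.
        At 17: no right child.
      At 21: no right child.
At 12: go right to 2.
  Visit 2.
  At 2: go left to 5.
    5 is a leaf — visit 5.
  At 2: go right to 27.
    Visit 27.
    At 27: no left child.
    At 27: go right to 15.
      15 is a leaf — visit 15.
Full pre-order sequence: 12, 9, 3, 37, 11, 13, 20, 18, 21, 17, 8, 2, 5, 27, 15.

7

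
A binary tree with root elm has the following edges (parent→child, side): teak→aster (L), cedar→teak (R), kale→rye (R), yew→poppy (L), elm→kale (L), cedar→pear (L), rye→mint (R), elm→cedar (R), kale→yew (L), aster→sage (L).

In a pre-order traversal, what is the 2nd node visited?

Pre-order visits the node, then its left subtree, then its right subtree.
Visit elm.
At elm: go left to kale.
  Visit kale.
  At kale: go left to yew.
    Visit yew.
    At yew: go left to poppy.
      poppy is a leaf — visit poppy.
    At yew: no right child.
  At kale: go right to rye.
    Visit rye.
    At rye: no left child.
    At rye: go right to mint.
      mint is a leaf — visit mint.
At elm: go right to cedar.
  Visit cedar.
  At cedar: go left to pear.
    pear is a leaf — visit pear.
  At cedar: go right to teak.
    Visit teak.
    At teak: go left to aster.
      Visit aster.
      At aster: go left to sage.
        sage is a leaf — visit sage.
      At aster: no right child.
    At teak: no right child.
Full pre-order sequence: elm, kale, yew, poppy, rye, mint, cedar, pear, teak, aster, sage.

kale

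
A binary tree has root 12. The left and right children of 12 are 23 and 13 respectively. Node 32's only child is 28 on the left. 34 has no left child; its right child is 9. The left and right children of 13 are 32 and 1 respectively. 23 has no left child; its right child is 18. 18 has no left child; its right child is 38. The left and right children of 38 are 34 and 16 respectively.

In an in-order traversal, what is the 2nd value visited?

In-order visits the left subtree, then the node, then the right subtree.
At 12: go left to 23.
  At 23: no left child.
  Visit 23.
  At 23: go right to 18.
    At 18: no left child.
    Visit 18.
    At 18: go right to 38.
      At 38: go left to 34.
        At 34: no left child.
        Visit 34.
        At 34: go right to 9.
          9 is a leaf — visit 9.
      Visit 38.
      At 38: go right to 16.
        16 is a leaf — visit 16.
Visit 12.
At 12: go right to 13.
  At 13: go left to 32.
    At 32: go left to 28.
      28 is a leaf — visit 28.
    Visit 32.
    At 32: no right child.
  Visit 13.
  At 13: go right to 1.
    1 is a leaf — visit 1.
Full in-order sequence: 23, 18, 34, 9, 38, 16, 12, 28, 32, 13, 1.

18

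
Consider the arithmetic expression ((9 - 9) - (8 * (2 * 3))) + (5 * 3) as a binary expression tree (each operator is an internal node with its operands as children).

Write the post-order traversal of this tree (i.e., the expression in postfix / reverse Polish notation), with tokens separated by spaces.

9 9 - 8 2 3 * * - 5 3 * +

Post-order on an expression tree gives postfix notation: for each operator, emit left operand, right operand, then the operator.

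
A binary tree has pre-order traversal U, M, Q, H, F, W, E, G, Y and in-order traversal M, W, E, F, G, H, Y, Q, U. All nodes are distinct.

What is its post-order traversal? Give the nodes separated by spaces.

E W G F Y H Q M U

The first element of pre-order is the root; it splits in-order into left and right subtrees.
Root U: left subtree has 8 nodes {M, W, E, F, G, H, Y, Q}, right has 0 { }.
  Root M: left subtree has 0 nodes { }, right has 7 {W, E, F, G, H, Y, Q}.
    Root Q: left subtree has 6 nodes {W, E, F, G, H, Y}, right has 0 { }.
      Root H: left subtree has 4 nodes {W, E, F, G}, right has 1 {Y}.
        Root F: left subtree has 2 nodes {W, E}, right has 1 {G}.
          Root W: left subtree has 0 nodes { }, right has 1 {E}.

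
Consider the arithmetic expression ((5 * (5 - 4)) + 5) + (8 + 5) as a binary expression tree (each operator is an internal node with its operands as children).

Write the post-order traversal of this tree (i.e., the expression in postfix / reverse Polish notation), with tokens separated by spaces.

Post-order on an expression tree gives postfix notation: for each operator, emit left operand, right operand, then the operator.

5 5 4 - * 5 + 8 5 + +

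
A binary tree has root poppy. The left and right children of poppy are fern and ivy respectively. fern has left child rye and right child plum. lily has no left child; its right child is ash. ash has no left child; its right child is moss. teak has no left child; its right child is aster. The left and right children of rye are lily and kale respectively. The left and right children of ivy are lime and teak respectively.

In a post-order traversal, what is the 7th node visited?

fern

Post-order visits the left subtree, then the right subtree, then the node.
At poppy: go left to fern.
  At fern: go left to rye.
    At rye: go left to lily.
      At lily: no left child.
      At lily: go right to ash.
        At ash: no left child.
        At ash: go right to moss.
          moss is a leaf — visit moss.
        Visit ash.
      Visit lily.
    At rye: go right to kale.
      kale is a leaf — visit kale.
    Visit rye.
  At fern: go right to plum.
    plum is a leaf — visit plum.
  Visit fern.
At poppy: go right to ivy.
  At ivy: go left to lime.
    lime is a leaf — visit lime.
  At ivy: go right to teak.
    At teak: no left child.
    At teak: go right to aster.
      aster is a leaf — visit aster.
    Visit teak.
  Visit ivy.
Visit poppy.
Full post-order sequence: moss, ash, lily, kale, rye, plum, fern, lime, aster, teak, ivy, poppy.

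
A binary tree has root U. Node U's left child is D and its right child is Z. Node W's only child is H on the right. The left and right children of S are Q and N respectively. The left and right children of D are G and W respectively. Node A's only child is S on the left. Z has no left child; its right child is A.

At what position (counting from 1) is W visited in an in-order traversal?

3

In-order visits the left subtree, then the node, then the right subtree.
At U: go left to D.
  At D: go left to G.
    G is a leaf — visit G.
  Visit D.
  At D: go right to W.
    At W: no left child.
    Visit W.
    At W: go right to H.
      H is a leaf — visit H.
Visit U.
At U: go right to Z.
  At Z: no left child.
  Visit Z.
  At Z: go right to A.
    At A: go left to S.
      At S: go left to Q.
        Q is a leaf — visit Q.
      Visit S.
      At S: go right to N.
        N is a leaf — visit N.
    Visit A.
    At A: no right child.
Full in-order sequence: G, D, W, H, U, Z, Q, S, N, A.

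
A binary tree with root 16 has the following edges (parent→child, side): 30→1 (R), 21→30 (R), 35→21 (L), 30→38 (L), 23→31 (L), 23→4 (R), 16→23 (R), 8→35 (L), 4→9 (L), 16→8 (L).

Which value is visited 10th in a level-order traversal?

Level-order visits nodes level by level from the root, left to right within each level.
Level 0: 16
Level 1: 8, 23
Level 2: 35, 31, 4
Level 3: 21, 9
Level 4: 30
Level 5: 38, 1
Full level-order sequence: 16, 8, 23, 35, 31, 4, 21, 9, 30, 38, 1.

38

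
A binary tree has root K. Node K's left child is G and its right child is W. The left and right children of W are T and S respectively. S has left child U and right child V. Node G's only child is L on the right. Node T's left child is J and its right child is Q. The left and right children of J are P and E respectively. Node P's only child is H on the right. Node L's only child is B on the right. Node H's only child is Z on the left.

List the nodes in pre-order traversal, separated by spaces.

K G L B W T J P H Z E Q S U V

Pre-order visits the node, then its left subtree, then its right subtree.
Visit K.
At K: go left to G.
  Visit G.
  At G: no left child.
  At G: go right to L.
    Visit L.
    At L: no left child.
    At L: go right to B.
      B is a leaf — visit B.
At K: go right to W.
  Visit W.
  At W: go left to T.
    Visit T.
    At T: go left to J.
      Visit J.
      At J: go left to P.
        Visit P.
        At P: no left child.
        At P: go right to H.
          Visit H.
          At H: go left to Z.
            Z is a leaf — visit Z.
          At H: no right child.
      At J: go right to E.
        E is a leaf — visit E.
    At T: go right to Q.
      Q is a leaf — visit Q.
  At W: go right to S.
    Visit S.
    At S: go left to U.
      U is a leaf — visit U.
    At S: go right to V.
      V is a leaf — visit V.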